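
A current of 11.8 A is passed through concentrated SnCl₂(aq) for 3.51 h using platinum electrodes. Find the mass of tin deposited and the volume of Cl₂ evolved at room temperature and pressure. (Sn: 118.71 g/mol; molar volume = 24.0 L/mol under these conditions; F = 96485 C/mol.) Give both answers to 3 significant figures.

91.7 g Sn; 18.5 L Cl₂

Q = 11.8 × 12636 = 1.491×10^5 C; n(e⁻) = 1.491×10^5 / 96485 = 1.545 mol
Cathode: Sn²⁺ + 2e⁻ → Sn → n(Sn) = 1.545/2 = 0.7725 mol → 91.7 g
Anode: 2Cl⁻ → Cl₂ + 2e⁻ → n(Cl₂) = 1.545/2 = 0.7725 mol → 18.5 L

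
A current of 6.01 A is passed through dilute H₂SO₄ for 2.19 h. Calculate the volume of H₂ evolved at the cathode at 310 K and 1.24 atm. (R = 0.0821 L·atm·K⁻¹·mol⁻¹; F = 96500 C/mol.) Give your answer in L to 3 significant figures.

Charge passed = 6.01 × 7884 = 47380 C
n(e⁻) = 47380 / 96500 = 0.4910 mol
2H⁺ + 2e⁻ → H₂, so n(H₂) = 0.4910 / 2 = 0.2455 mol
V = nRT/P = 0.2455 × 0.0821 × 310 / 1.24 = 5.039 L

5.04 L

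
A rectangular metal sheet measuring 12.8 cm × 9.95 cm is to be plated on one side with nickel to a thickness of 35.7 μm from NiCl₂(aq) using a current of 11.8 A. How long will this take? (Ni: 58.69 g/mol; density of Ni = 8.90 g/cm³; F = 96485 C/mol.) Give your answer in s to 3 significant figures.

1130 s

Plated area = 12.8 × 9.95 = 127.4 cm²
Volume = 127.4 × 35.7×10⁻⁴ cm = 0.4548 cm³
m(Ni) = 0.4548 × 8.90 = 4.048 g
n(Ni) = 4.048 / 58.69 = 0.06897 mol; n(e⁻) = 2 × 0.06897 = 0.1379 mol
Q = 0.1379 × 96485 = 13310 C
t = 13310 / 11.8 = 1128 s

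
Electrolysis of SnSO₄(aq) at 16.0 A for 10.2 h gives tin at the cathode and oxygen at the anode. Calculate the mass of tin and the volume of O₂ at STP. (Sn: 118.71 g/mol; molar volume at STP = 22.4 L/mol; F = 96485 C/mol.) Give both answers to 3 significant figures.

361 g Sn; 34.1 L O₂

Q = 16.0 × 36720 = 5.875×10^5 C; n(e⁻) = 5.875×10^5 / 96485 = 6.089 mol
Cathode: Sn²⁺ + 2e⁻ → Sn → n(Sn) = 6.089/2 = 3.045 mol → 361 g
Anode: 2H₂O → O₂ + 4H⁺ + 4e⁻ → n(O₂) = 6.089/4 = 1.522 mol → 34.1 L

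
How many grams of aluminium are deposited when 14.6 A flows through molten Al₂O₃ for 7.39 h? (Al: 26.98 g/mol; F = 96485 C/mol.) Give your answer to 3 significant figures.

Q = 14.6 A × 26604 s = 3.884×10^5 C
n(e⁻) = 3.884×10^5 / 96485 = 4.025 mol
Al³⁺ + 3e⁻ → Al, so n(Al) = 4.025 / 3 = 1.342 mol
m = 1.342 × 26.98 = 36.2 g

36.2 g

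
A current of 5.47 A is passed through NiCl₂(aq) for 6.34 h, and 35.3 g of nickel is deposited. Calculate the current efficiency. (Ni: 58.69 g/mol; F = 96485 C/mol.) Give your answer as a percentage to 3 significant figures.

Q = 5.47 × 22824 = 1.248×10^5 C
n(e⁻) = 1.248×10^5 / 96485 = 1.293 mol
Ni²⁺ + 2e⁻ → Ni, so theoretical n(Ni) = 0.6465 mol → 37.94 g
Efficiency = 35.3 / 37.94 = 0.9304 = 93.0%

93.0%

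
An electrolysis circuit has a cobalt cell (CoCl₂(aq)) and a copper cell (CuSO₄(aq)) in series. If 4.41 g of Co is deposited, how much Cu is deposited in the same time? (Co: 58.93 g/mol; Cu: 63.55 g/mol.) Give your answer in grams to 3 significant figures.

n(Co) = 4.41 / 58.93 = 0.07483 mol
Co²⁺ + 2e⁻ → Co, so n(e⁻) = 2 × 0.07483 = 0.1497 mol
The cells are in series, so the same charge (and hence the same n(e⁻) = 0.1497 mol) passes through both.
Cu²⁺ + 2e⁻ → Cu, so n(Cu) = 0.1497 / 2 = 0.07485 mol
m(Cu) = 0.07485 × 63.55 = 4.76 g

4.76 g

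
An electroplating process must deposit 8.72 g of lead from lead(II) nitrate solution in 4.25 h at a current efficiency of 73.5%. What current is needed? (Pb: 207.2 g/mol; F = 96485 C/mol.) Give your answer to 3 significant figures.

n(Pb) = 8.72 / 207.2 = 0.04208 mol
Pb²⁺ + 2e⁻ → Pb, so n(e⁻) = 2 × 0.04208 = 0.08416 mol
Q = 0.08416 × 96485 / 0.735 = 11050 C
I = Q / t = 11050 / 15300 s = 0.722 A

0.722 A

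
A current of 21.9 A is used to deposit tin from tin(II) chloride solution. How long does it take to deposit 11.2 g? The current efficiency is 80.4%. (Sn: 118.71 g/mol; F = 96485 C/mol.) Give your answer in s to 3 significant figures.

1030 s

n(Sn) = 11.2 / 118.71 = 0.09435 mol
Sn²⁺ + 2e⁻ → Sn, so n(e⁻) = 2 × 0.09435 = 0.1887 mol
Q = 0.1887 × 96485 / 0.804 = 22650 C
t = Q / I = 22650 / 21.9 = 1034 s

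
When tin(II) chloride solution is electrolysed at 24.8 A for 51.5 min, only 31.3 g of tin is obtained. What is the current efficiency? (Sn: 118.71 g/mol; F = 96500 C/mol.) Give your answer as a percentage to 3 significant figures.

66.4%

Q = 24.8 × 3090 = 76630 C
n(e⁻) = 76630 / 96500 = 0.7941 mol
Sn²⁺ + 2e⁻ → Sn, so theoretical n(Sn) = 0.3971 mol → 47.14 g
Efficiency = 31.3 / 47.14 = 0.6640 = 66.4%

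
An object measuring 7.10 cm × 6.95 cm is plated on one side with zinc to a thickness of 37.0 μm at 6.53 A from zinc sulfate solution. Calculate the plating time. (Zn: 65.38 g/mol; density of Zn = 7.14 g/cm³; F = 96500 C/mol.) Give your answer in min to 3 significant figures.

Plated area = 7.10 × 6.95 = 49.35 cm²
Volume = 49.35 × 37.0×10⁻⁴ cm = 0.1826 cm³
m(Zn) = 0.1826 × 7.14 = 1.304 g
n(Zn) = 1.304 / 65.38 = 0.01994 mol; n(e⁻) = 2 × 0.01994 = 0.03988 mol
Q = 0.03988 × 96500 = 3848 C
t = 3848 / 6.53 = 589.3 s = 9.82 min

9.82 min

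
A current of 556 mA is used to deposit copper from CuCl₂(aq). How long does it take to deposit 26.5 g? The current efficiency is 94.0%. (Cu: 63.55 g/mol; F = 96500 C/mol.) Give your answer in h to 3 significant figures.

42.8 h

n(Cu) = 26.5 / 63.55 = 0.4170 mol
Cu²⁺ + 2e⁻ → Cu, so n(e⁻) = 2 × 0.4170 = 0.8340 mol
Q = 0.8340 × 96500 / 0.940 = 85620 C
t = Q / I = 85620 / 0.556 = 1.540×10^5 s = 42.8 h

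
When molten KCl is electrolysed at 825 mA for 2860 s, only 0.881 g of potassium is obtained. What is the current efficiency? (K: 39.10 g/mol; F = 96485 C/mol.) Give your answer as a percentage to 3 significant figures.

92.1%

Q = 0.825 × 2860 = 2360 C
n(e⁻) = 2360 / 96485 = 0.02446 mol
K⁺ + e⁻ → K, so theoretical n(K) = 0.02446 mol → 0.9564 g
Efficiency = 0.881 / 0.9564 = 0.9212 = 92.1%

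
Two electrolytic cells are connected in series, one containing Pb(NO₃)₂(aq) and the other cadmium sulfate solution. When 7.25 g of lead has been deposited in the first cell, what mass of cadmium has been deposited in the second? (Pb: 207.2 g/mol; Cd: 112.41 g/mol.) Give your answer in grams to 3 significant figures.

n(Pb) = 7.25 / 207.2 = 0.03499 mol
Pb²⁺ + 2e⁻ → Pb, so n(e⁻) = 2 × 0.03499 = 0.06998 mol
Same current for the same time ⇒ same n(e⁻) = 0.06998 mol in both cells.
Cd²⁺ + 2e⁻ → Cd, so n(Cd) = 0.06998 / 2 = 0.03499 mol
m(Cd) = 0.03499 × 112.41 = 3.93 g

3.93 g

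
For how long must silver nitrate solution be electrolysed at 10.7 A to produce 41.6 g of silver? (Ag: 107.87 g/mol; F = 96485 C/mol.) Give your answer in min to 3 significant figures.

58.0 min

n(Ag) = 41.6 / 107.87 = 0.3856 mol
Ag⁺ + e⁻ → Ag, so n(e⁻) = 0.3856 mol
Q = 0.3856 × 96485 = 37200 C
t = Q / I = 37200 / 10.7 = 3477 s = 58.0 min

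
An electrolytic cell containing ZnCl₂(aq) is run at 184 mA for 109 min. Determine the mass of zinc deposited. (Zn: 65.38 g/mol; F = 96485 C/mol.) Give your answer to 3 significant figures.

Charge passed = 0.184 × 6540 = 1203 C
n(e⁻) = Q/F = 1203/96485 = 0.01247 mol
Zn²⁺ + 2e⁻ → Zn, so n(Zn) = 0.01247 / 2 = 0.006235 mol
m = 0.006235 × 65.38 = 0.408 g

0.408 g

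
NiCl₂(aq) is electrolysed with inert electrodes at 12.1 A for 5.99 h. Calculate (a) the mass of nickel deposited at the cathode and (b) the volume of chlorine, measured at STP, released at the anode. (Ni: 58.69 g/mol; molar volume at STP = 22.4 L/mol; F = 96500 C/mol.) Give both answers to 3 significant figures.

Q = 12.1 × 21564 = 2.609×10^5 C; n(e⁻) = 2.609×10^5 / 96500 = 2.704 mol
Cathode: Ni²⁺ + 2e⁻ → Ni → n(Ni) = 2.704/2 = 1.352 mol → 79.3 g
Anode: 2Cl⁻ → Cl₂ + 2e⁻ → n(Cl₂) = 2.704/2 = 1.352 mol → 30.3 L

79.3 g Ni; 30.3 L Cl₂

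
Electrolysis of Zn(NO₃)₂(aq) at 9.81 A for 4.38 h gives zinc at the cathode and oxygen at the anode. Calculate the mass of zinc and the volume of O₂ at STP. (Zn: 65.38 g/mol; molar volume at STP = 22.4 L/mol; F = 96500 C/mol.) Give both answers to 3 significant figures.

52.4 g Zn; 8.98 L O₂

Q = 9.81 × 15768 = 1.547×10^5 C; n(e⁻) = 1.547×10^5 / 96500 = 1.603 mol
Cathode: Zn²⁺ + 2e⁻ → Zn → n(Zn) = 1.603/2 = 0.8015 mol → 52.4 g
Anode: 2H₂O → O₂ + 4H⁺ + 4e⁻ → n(O₂) = 1.603/4 = 0.4008 mol → 8.98 L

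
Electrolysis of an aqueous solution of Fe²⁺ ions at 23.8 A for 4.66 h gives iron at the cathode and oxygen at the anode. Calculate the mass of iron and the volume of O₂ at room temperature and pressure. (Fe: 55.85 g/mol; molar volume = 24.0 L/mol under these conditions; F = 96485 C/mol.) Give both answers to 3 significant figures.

Q = 23.8 × 16776 = 3.993×10^5 C; n(e⁻) = 3.993×10^5 / 96485 = 4.138 mol
Cathode: Fe²⁺ + 2e⁻ → Fe → n(Fe) = 4.138/2 = 2.069 mol → 116 g
Anode: 2H₂O → O₂ + 4H⁺ + 4e⁻ → n(O₂) = 4.138/4 = 1.035 mol → 24.8 L

116 g Fe; 24.8 L O₂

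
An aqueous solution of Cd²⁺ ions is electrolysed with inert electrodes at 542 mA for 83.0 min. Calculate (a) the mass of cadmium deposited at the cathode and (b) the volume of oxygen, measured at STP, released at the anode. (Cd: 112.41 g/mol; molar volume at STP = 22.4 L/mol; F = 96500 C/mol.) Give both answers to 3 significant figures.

Q = 0.542 × 4980 = 2699 C; n(e⁻) = 2699 / 96500 = 0.02797 mol
Cathode: Cd²⁺ + 2e⁻ → Cd → n(Cd) = 0.02797/2 = 0.01399 mol → 1.57 g
Anode: 2H₂O → O₂ + 4H⁺ + 4e⁻ → n(O₂) = 0.02797/4 = 0.006993 mol → 0.157 L

1.57 g Cd; 0.157 L O₂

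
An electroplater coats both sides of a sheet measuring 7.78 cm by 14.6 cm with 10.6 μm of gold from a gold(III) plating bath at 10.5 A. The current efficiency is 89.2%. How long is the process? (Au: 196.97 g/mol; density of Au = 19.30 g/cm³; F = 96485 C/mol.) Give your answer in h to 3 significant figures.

0.203 h

Plated area = 2 × 7.78 × 14.6 = 227.2 cm²
Volume = 227.2 × 10.6×10⁻⁴ cm = 0.2408 cm³
m(Au) = 0.2408 × 19.30 = 4.647 g
n(Au) = 4.647 / 196.97 = 0.02359 mol; n(e⁻) = 3 × 0.02359 = 0.07077 mol
Q = 0.07077 × 96485 / 0.892 = 7655 C
t = 7655 / 10.5 = 729.0 s = 0.203 h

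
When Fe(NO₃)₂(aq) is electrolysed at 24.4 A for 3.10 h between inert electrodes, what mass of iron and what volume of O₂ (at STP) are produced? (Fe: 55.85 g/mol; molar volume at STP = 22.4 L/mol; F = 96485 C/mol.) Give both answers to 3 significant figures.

78.8 g Fe; 15.8 L O₂

Q = 24.4 × 11160 = 2.723×10^5 C; n(e⁻) = 2.723×10^5 / 96485 = 2.822 mol
Cathode: Fe²⁺ + 2e⁻ → Fe → n(Fe) = 2.822/2 = 1.411 mol → 78.8 g
Anode: 2H₂O → O₂ + 4H⁺ + 4e⁻ → n(O₂) = 2.822/4 = 0.7055 mol → 15.8 L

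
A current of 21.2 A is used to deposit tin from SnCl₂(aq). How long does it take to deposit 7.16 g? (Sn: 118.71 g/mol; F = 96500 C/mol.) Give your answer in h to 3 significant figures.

n(Sn) = 7.16 / 118.71 = 0.06032 mol
Sn²⁺ + 2e⁻ → Sn, so n(e⁻) = 2 × 0.06032 = 0.1206 mol
Q = 0.1206 × 96500 = 11640 C
t = Q / I = 11640 / 21.2 = 549.1 s = 0.153 h

0.153 h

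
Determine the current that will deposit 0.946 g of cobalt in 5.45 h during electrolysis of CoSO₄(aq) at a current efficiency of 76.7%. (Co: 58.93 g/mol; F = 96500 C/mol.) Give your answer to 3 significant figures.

n(Co) = 0.946 / 58.93 = 0.01605 mol
Co²⁺ + 2e⁻ → Co, so n(e⁻) = 2 × 0.01605 = 0.03210 mol
Q = 0.03210 × 96500 / 0.767 = 4039 C
I = Q / t = 4039 / 19620 s = 0.206 A

0.206 A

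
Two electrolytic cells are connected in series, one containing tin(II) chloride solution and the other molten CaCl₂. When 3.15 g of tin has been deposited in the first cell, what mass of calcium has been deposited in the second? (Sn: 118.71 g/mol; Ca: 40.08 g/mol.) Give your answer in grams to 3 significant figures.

n(Sn) = 3.15 / 118.71 = 0.02654 mol
Sn²⁺ + 2e⁻ → Sn, so n(e⁻) = 2 × 0.02654 = 0.05308 mol
Same current for the same time ⇒ same n(e⁻) = 0.05308 mol in both cells.
Ca²⁺ + 2e⁻ → Ca, so n(Ca) = 0.05308 / 2 = 0.02654 mol
m(Ca) = 0.02654 × 40.08 = 1.06 g

1.06 g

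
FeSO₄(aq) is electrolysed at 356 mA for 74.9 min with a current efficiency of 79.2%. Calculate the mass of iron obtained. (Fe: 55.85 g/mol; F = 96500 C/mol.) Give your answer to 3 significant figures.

Q = 0.356 × 4494 = 1600 C
n(e⁻) = 1600 / 96500 = 0.01658 mol
Fe²⁺ + 2e⁻ → Fe, so theoretical m(Fe) = 0.008290 × 55.85 = 0.4630 g
Actual mass = 79.2% × 0.4630 = 0.367 g

0.367 g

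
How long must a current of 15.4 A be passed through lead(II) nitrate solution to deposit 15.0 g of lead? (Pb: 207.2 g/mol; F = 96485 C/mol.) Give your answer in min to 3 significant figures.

15.1 min

n(Pb) = 15.0 / 207.2 = 0.07239 mol
Pb²⁺ + 2e⁻ → Pb, so n(e⁻) = 2 × 0.07239 = 0.1448 mol
Q = 0.1448 × 96485 = 13970 C
t = Q / I = 13970 / 15.4 = 907.1 s = 15.1 min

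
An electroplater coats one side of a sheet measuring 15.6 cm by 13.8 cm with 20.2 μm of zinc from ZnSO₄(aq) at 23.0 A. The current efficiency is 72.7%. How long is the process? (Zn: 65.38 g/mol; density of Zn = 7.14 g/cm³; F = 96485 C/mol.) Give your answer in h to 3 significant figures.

0.152 h

Plated area = 15.6 × 13.8 = 215.3 cm²
Volume = 215.3 × 20.2×10⁻⁴ cm = 0.4349 cm³
m(Zn) = 0.4349 × 7.14 = 3.105 g
n(Zn) = 3.105 / 65.38 = 0.04749 mol; n(e⁻) = 2 × 0.04749 = 0.09498 mol
Q = 0.09498 × 96485 / 0.727 = 12610 C
t = 12610 / 23.0 = 548.3 s = 0.152 h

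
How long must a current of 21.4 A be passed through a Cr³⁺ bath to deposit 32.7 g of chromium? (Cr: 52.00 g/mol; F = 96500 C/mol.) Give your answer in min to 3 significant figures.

n(Cr) = 32.7 / 52.00 = 0.6288 mol
Cr³⁺ + 3e⁻ → Cr, so n(e⁻) = 3 × 0.6288 = 1.886 mol
Q = 1.886 × 96500 = 1.820×10^5 C
t = Q / I = 1.820×10^5 / 21.4 = 8505 s = 142 min

142 min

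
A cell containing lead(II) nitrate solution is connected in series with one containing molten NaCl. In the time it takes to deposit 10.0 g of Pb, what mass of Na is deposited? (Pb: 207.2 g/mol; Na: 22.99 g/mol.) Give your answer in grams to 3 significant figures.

2.22 g

n(Pb) = 10.0 / 207.2 = 0.04826 mol
Pb²⁺ + 2e⁻ → Pb, so n(e⁻) = 2 × 0.04826 = 0.09652 mol
Since the cells are in series, n(e⁻) in the Na cell is also 0.09652 mol.
Na⁺ + e⁻ → Na, so n(Na) = 0.09652 mol
m(Na) = 0.09652 × 22.99 = 2.22 g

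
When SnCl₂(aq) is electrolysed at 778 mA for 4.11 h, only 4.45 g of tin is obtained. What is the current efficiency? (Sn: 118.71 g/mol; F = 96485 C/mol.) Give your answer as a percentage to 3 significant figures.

Q = 0.778 × 14796 = 11510 C
n(e⁻) = 11510 / 96485 = 0.1193 mol
Sn²⁺ + 2e⁻ → Sn, so theoretical n(Sn) = 0.05965 mol → 7.081 g
Efficiency = 4.45 / 7.081 = 0.6284 = 62.8%

62.8%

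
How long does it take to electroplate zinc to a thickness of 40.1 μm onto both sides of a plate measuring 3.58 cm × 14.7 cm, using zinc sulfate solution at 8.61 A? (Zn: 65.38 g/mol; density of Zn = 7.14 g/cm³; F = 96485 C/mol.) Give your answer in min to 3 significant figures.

Plated area = 2 × 3.58 × 14.7 = 105.3 cm²
Volume = 105.3 × 40.1×10⁻⁴ cm = 0.4223 cm³
m(Zn) = 0.4223 × 7.14 = 3.015 g
n(Zn) = 3.015 / 65.38 = 0.04612 mol; n(e⁻) = 2 × 0.04612 = 0.09224 mol
Q = 0.09224 × 96485 = 8900 C
t = 8900 / 8.61 = 1034 s = 17.2 min

17.2 min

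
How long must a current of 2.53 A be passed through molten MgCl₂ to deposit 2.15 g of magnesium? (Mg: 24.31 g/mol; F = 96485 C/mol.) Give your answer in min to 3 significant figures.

n(Mg) = 2.15 / 24.31 = 0.08844 mol
Mg²⁺ + 2e⁻ → Mg, so n(e⁻) = 2 × 0.08844 = 0.1769 mol
Q = 0.1769 × 96485 = 17070 C
t = Q / I = 17070 / 2.53 = 6747 s = 112 min

112 min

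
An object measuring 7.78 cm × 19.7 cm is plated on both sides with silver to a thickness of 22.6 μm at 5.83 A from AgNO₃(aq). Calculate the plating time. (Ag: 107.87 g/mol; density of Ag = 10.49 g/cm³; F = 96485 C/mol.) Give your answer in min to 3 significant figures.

Plated area = 2 × 7.78 × 19.7 = 306.5 cm²
Volume = 306.5 × 22.6×10⁻⁴ cm = 0.6927 cm³
m(Ag) = 0.6927 × 10.49 = 7.266 g
n(Ag) = 7.266 / 107.87 = 0.06736 mol; n(e⁻) = 0.06736 mol
Q = 0.06736 × 96485 = 6499 C
t = 6499 / 5.83 = 1115 s = 18.6 min

18.6 min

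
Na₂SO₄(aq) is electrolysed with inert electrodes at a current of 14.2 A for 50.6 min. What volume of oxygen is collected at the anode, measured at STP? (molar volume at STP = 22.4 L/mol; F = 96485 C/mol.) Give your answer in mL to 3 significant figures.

2500 mL

Charge passed = 14.2 × 3036 = 43110 C
n(e⁻) = Q/F = 43110/96485 = 0.4468 mol
2H₂O → O₂ + 4H⁺ + 4e⁻, so n(O₂) = 0.4468 / 4 = 0.1117 mol
V = 0.1117 × 22.4 = 2.502 L
= 2500 mL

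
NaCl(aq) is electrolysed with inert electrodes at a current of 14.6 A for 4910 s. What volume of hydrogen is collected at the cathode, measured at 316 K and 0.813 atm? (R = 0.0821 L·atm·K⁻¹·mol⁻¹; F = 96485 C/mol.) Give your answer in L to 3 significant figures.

Q = It = 14.6 × 4910 = 71690 C
n(e⁻) = 71690 / 96485 = 0.7430 mol
2H⁺ + 2e⁻ → H₂, so n(H₂) = 0.7430 / 2 = 0.3715 mol
V = nRT/P = 0.3715 × 0.0821 × 316 / 0.813 = 11.85 L

11.9 L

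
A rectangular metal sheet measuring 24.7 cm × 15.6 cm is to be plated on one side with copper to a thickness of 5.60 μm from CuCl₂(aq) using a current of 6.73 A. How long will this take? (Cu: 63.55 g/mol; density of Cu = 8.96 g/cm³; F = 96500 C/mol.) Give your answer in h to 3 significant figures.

0.242 h

Plated area = 24.7 × 15.6 = 385.3 cm²
Volume = 385.3 × 5.60×10⁻⁴ cm = 0.2158 cm³
m(Cu) = 0.2158 × 8.96 = 1.934 g
n(Cu) = 1.934 / 63.55 = 0.03043 mol; n(e⁻) = 2 × 0.03043 = 0.06086 mol
Q = 0.06086 × 96500 = 5873 C
t = 5873 / 6.73 = 872.7 s = 0.242 h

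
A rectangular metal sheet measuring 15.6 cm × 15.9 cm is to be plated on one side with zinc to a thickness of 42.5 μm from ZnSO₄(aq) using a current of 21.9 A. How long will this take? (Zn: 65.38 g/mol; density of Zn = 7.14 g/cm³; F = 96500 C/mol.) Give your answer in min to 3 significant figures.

16.9 min

Plated area = 15.6 × 15.9 = 248.0 cm²
Volume = 248.0 × 42.5×10⁻⁴ cm = 1.054 cm³
m(Zn) = 1.054 × 7.14 = 7.526 g
n(Zn) = 7.526 / 65.38 = 0.1151 mol; n(e⁻) = 2 × 0.1151 = 0.2302 mol
Q = 0.2302 × 96500 = 22210 C
t = 22210 / 21.9 = 1014 s = 16.9 min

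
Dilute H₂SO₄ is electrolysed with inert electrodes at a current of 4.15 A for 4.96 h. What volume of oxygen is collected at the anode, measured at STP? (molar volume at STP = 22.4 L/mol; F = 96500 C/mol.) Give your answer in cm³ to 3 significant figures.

4300 cm³

Q = It = 4.15 × 17856 = 74100 C
Moles of electrons = 74100 / 96500 = 0.7679 mol
2H₂O → O₂ + 4H⁺ + 4e⁻, so n(O₂) = 0.7679 / 4 = 0.1920 mol
V = 0.1920 × 22.4 = 4.301 L
= 4300 cm³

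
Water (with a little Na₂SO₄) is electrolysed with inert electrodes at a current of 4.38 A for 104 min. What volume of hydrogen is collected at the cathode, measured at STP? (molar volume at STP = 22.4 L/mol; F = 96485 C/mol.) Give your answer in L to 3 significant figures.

Q = 4.38 A × 6240 s = 27330 C
Moles of electrons = 27330 / 96485 = 0.2833 mol
2H⁺ + 2e⁻ → H₂, so n(H₂) = 0.2833 / 2 = 0.1417 mol
V = 0.1417 × 22.4 = 3.174 L

3.17 L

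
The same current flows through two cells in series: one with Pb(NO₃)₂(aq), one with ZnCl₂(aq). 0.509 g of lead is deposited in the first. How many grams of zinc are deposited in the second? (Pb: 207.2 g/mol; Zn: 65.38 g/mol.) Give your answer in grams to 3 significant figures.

0.161 g

n(Pb) = 0.509 / 207.2 = 0.002457 mol
Pb²⁺ + 2e⁻ → Pb, so n(e⁻) = 2 × 0.002457 = 0.004914 mol
Since the cells are in series, n(e⁻) in the Zn cell is also 0.004914 mol.
Zn²⁺ + 2e⁻ → Zn, so n(Zn) = 0.004914 / 2 = 0.002457 mol
m(Zn) = 0.002457 × 65.38 = 0.161 g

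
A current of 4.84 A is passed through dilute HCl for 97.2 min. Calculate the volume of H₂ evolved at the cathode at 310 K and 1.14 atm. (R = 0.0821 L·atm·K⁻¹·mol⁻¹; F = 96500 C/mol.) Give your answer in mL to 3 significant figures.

Q = It = 4.84 × 5832 = 28230 C
n(e⁻) = Q/F = 28230/96500 = 0.2925 mol
2H⁺ + 2e⁻ → H₂, so n(H₂) = 0.2925 / 2 = 0.1463 mol
V = nRT/P = 0.1463 × 0.0821 × 310 / 1.14 = 3.266 L
= 3270 mL

3270 mL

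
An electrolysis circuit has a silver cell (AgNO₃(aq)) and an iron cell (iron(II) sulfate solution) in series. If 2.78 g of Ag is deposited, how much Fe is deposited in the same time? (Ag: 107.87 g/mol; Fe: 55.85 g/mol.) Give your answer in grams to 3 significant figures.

0.720 g

n(Ag) = 2.78 / 107.87 = 0.02577 mol
Ag⁺ + e⁻ → Ag, so n(e⁻) = 0.02577 mol
Same current for the same time ⇒ same n(e⁻) = 0.02577 mol in both cells.
Fe²⁺ + 2e⁻ → Fe, so n(Fe) = 0.02577 / 2 = 0.01289 mol
m(Fe) = 0.01289 × 55.85 = 0.720 g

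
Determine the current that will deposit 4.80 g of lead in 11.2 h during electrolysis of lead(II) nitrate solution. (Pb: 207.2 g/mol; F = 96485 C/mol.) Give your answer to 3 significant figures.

n(Pb) = 4.80 / 207.2 = 0.02317 mol
Pb²⁺ + 2e⁻ → Pb, so n(e⁻) = 2 × 0.02317 = 0.04634 mol
Q = 0.04634 × 96485 = 4471 C
I = Q / t = 4471 / 40320 s = 0.111 A

0.111 A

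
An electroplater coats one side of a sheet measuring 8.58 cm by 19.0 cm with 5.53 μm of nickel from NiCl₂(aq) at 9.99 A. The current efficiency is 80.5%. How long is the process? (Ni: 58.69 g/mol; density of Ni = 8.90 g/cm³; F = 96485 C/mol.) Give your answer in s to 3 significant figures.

328 s

Plated area = 8.58 × 19.0 = 163.0 cm²
Volume = 163.0 × 5.53×10⁻⁴ cm = 0.09014 cm³
m(Ni) = 0.09014 × 8.90 = 0.8022 g
n(Ni) = 0.8022 / 58.69 = 0.01367 mol; n(e⁻) = 2 × 0.01367 = 0.02734 mol
Q = 0.02734 × 96485 / 0.805 = 3277 C
t = 3277 / 9.99 = 328.0 s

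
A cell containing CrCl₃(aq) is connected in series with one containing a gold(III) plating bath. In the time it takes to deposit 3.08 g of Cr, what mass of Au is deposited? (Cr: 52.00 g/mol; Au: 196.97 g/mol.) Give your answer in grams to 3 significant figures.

11.7 g

n(Cr) = 3.08 / 52.00 = 0.05923 mol
Cr³⁺ + 3e⁻ → Cr, so n(e⁻) = 3 × 0.05923 = 0.1777 mol
Since the cells are in series, n(e⁻) in the Au cell is also 0.1777 mol.
Au³⁺ + 3e⁻ → Au, so n(Au) = 0.1777 / 3 = 0.05923 mol
m(Au) = 0.05923 × 196.97 = 11.7 g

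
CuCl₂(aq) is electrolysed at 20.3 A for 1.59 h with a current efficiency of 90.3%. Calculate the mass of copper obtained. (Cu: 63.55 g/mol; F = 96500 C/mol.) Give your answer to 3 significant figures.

Q = 20.3 × 5724 = 1.162×10^5 C
n(e⁻) = 1.162×10^5 / 96500 = 1.204 mol
Cu²⁺ + 2e⁻ → Cu, so theoretical m(Cu) = 0.6020 × 63.55 = 38.26 g
Actual mass = 90.3% × 38.26 = 34.5 g

34.5 g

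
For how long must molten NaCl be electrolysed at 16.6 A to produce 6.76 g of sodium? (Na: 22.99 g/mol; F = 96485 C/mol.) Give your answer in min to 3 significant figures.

28.5 min

n(Na) = 6.76 / 22.99 = 0.2940 mol
Na⁺ + e⁻ → Na, so n(e⁻) = 0.2940 mol
Q = 0.2940 × 96485 = 28370 C
t = Q / I = 28370 / 16.6 = 1709 s = 28.5 min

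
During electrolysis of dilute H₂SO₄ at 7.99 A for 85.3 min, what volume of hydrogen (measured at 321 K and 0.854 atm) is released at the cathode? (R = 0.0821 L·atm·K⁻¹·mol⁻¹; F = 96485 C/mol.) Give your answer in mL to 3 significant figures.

6540 mL

Charge passed = 7.99 × 5118 = 40890 C
n(e⁻) = 40890 / 96485 = 0.4238 mol
2H⁺ + 2e⁻ → H₂, so n(H₂) = 0.4238 / 2 = 0.2119 mol
V = nRT/P = 0.2119 × 0.0821 × 321 / 0.854 = 6.539 L
= 6540 mL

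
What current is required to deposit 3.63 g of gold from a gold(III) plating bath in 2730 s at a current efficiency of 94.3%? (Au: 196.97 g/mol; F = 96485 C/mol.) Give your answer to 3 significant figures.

2.07 A

n(Au) = 3.63 / 196.97 = 0.01843 mol
Au³⁺ + 3e⁻ → Au, so n(e⁻) = 3 × 0.01843 = 0.05529 mol
Q = 0.05529 × 96485 / 0.943 = 5657 C
I = Q / t = 5657 / 2730 s = 2.07 A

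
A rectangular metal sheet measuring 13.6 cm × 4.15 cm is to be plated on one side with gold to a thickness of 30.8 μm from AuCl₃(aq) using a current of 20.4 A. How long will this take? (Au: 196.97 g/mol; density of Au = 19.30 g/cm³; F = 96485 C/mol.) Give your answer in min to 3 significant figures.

4.03 min

Plated area = 13.6 × 4.15 = 56.44 cm²
Volume = 56.44 × 30.8×10⁻⁴ cm = 0.1738 cm³
m(Au) = 0.1738 × 19.30 = 3.354 g
n(Au) = 3.354 / 196.97 = 0.01703 mol; n(e⁻) = 3 × 0.01703 = 0.05109 mol
Q = 0.05109 × 96485 = 4929 C
t = 4929 / 20.4 = 241.6 s = 4.03 min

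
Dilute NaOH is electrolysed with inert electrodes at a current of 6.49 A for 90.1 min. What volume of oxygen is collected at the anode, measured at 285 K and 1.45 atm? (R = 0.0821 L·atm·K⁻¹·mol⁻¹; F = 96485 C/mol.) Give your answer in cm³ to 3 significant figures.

1470 cm³

Q = 6.49 A × 5406 s = 35080 C
Moles of electrons = 35080 / 96485 = 0.3636 mol
2H₂O → O₂ + 4H⁺ + 4e⁻, so n(O₂) = 0.3636 / 4 = 0.09090 mol
V = nRT/P = 0.09090 × 0.0821 × 285 / 1.45 = 1.467 L
= 1470 cm³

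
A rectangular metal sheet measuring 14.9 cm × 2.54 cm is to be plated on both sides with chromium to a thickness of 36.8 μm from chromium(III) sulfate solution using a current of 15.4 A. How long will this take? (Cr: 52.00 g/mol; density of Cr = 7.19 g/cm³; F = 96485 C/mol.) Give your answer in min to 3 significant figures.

12.1 min

Plated area = 2 × 14.9 × 2.54 = 75.69 cm²
Volume = 75.69 × 36.8×10⁻⁴ cm = 0.2785 cm³
m(Cr) = 0.2785 × 7.19 = 2.002 g
n(Cr) = 2.002 / 52.00 = 0.03850 mol; n(e⁻) = 3 × 0.03850 = 0.1155 mol
Q = 0.1155 × 96485 = 11140 C
t = 11140 / 15.4 = 723.4 s = 12.1 min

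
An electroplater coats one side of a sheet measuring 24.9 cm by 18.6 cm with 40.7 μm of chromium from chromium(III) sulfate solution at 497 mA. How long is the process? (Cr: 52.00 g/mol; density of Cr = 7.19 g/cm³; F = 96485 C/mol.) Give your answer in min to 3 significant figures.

2530 min

Plated area = 24.9 × 18.6 = 463.1 cm²
Volume = 463.1 × 40.7×10⁻⁴ cm = 1.885 cm³
m(Cr) = 1.885 × 7.19 = 13.55 g
n(Cr) = 13.55 / 52.00 = 0.2606 mol; n(e⁻) = 3 × 0.2606 = 0.7818 mol
Q = 0.7818 × 96485 = 75430 C
t = 75430 / 0.497 = 1.518×10^5 s = 2530 min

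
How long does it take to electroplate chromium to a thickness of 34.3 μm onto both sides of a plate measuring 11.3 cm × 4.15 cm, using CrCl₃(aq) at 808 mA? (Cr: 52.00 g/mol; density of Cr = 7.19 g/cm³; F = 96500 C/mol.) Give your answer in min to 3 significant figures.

266 min

Plated area = 2 × 11.3 × 4.15 = 93.79 cm²
Volume = 93.79 × 34.3×10⁻⁴ cm = 0.3217 cm³
m(Cr) = 0.3217 × 7.19 = 2.313 g
n(Cr) = 2.313 / 52.00 = 0.04448 mol; n(e⁻) = 3 × 0.04448 = 0.1334 mol
Q = 0.1334 × 96500 = 12870 C
t = 12870 / 0.808 = 15930 s = 266 min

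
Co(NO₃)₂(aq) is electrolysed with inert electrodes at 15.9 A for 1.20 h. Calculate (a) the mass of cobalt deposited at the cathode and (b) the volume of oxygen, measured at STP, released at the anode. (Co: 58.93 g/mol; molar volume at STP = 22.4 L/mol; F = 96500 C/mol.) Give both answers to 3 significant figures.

Q = 15.9 × 4320 = 68690 C; n(e⁻) = 68690 / 96500 = 0.7118 mol
Cathode: Co²⁺ + 2e⁻ → Co → n(Co) = 0.7118/2 = 0.3559 mol → 21.0 g
Anode: 2H₂O → O₂ + 4H⁺ + 4e⁻ → n(O₂) = 0.7118/4 = 0.1780 mol → 3.99 L

21.0 g Co; 3.99 L O₂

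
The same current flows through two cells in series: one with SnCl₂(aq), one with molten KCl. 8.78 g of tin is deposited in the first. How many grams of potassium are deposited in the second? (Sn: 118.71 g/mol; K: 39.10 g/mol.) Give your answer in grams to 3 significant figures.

5.78 g

n(Sn) = 8.78 / 118.71 = 0.07396 mol
Sn²⁺ + 2e⁻ → Sn, so n(e⁻) = 2 × 0.07396 = 0.1479 mol
The cells are in series, so the same charge (and hence the same n(e⁻) = 0.1479 mol) passes through both.
K⁺ + e⁻ → K, so n(K) = 0.1479 mol
m(K) = 0.1479 × 39.10 = 5.78 g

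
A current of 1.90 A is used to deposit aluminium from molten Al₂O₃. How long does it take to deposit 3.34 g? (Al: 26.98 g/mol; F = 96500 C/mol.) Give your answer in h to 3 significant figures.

5.24 h

n(Al) = 3.34 / 26.98 = 0.1238 mol
Al³⁺ + 3e⁻ → Al, so n(e⁻) = 3 × 0.1238 = 0.3714 mol
Q = 0.3714 × 96500 = 35840 C
t = Q / I = 35840 / 1.90 = 18860 s = 5.24 h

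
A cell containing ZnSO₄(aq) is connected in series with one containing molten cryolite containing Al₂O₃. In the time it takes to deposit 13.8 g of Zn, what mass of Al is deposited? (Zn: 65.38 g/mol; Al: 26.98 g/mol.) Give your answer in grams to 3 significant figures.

3.80 g

n(Zn) = 13.8 / 65.38 = 0.2111 mol
Zn²⁺ + 2e⁻ → Zn, so n(e⁻) = 2 × 0.2111 = 0.4222 mol
In series, the same 0.4222 mol of electrons flows through the second cell.
Al³⁺ + 3e⁻ → Al, so n(Al) = 0.4222 / 3 = 0.1407 mol
m(Al) = 0.1407 × 26.98 = 3.80 g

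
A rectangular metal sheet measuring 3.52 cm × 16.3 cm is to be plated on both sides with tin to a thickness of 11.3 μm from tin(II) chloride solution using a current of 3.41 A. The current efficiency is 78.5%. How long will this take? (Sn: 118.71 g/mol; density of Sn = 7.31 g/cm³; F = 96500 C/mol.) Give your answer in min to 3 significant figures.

9.60 min

Plated area = 2 × 3.52 × 16.3 = 114.8 cm²
Volume = 114.8 × 11.3×10⁻⁴ cm = 0.1297 cm³
m(Sn) = 0.1297 × 7.31 = 0.9481 g
n(Sn) = 0.9481 / 118.71 = 0.007987 mol; n(e⁻) = 2 × 0.007987 = 0.01597 mol
Q = 0.01597 × 96500 / 0.785 = 1963 C
t = 1963 / 3.41 = 575.7 s = 9.60 min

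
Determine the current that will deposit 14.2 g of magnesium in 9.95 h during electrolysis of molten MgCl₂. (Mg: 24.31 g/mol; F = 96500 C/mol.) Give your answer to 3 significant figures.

3.15 A

n(Mg) = 14.2 / 24.31 = 0.5841 mol
Mg²⁺ + 2e⁻ → Mg, so n(e⁻) = 2 × 0.5841 = 1.168 mol
Q = 1.168 × 96500 = 1.127×10^5 C
I = Q / t = 1.127×10^5 / 35820 s = 3.15 A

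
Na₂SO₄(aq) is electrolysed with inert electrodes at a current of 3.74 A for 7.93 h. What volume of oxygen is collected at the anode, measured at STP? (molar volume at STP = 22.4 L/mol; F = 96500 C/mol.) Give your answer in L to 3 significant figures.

Q = 3.74 A × 28548 s = 1.068×10^5 C
Moles of electrons = 1.068×10^5 / 96500 = 1.107 mol
2H₂O → O₂ + 4H⁺ + 4e⁻, so n(O₂) = 1.107 / 4 = 0.2768 mol
V = 0.2768 × 22.4 = 6.200 L

6.20 L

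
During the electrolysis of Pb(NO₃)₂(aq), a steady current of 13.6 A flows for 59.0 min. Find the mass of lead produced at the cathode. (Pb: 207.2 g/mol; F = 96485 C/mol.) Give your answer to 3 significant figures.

Q = 13.6 A × 3540 s = 48140 C
n(e⁻) = 48140 / 96485 = 0.4989 mol
Pb²⁺ + 2e⁻ → Pb, so n(Pb) = 0.4989 / 2 = 0.2495 mol
m = 0.2495 × 207.2 = 51.7 g

51.7 g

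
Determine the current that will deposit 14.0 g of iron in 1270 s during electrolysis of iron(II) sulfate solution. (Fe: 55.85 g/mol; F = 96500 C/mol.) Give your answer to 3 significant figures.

n(Fe) = 14.0 / 55.85 = 0.2507 mol
Fe²⁺ + 2e⁻ → Fe, so n(e⁻) = 2 × 0.2507 = 0.5014 mol
Q = 0.5014 × 96500 = 48390 C
I = Q / t = 48390 / 1270 s = 38.1 A

38.1 A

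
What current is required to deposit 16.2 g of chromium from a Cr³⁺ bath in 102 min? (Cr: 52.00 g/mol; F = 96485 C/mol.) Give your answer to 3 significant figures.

14.7 A

n(Cr) = 16.2 / 52.00 = 0.3115 mol
Cr³⁺ + 3e⁻ → Cr, so n(e⁻) = 3 × 0.3115 = 0.9345 mol
Q = 0.9345 × 96485 = 90170 C
I = Q / t = 90170 / 6120 s = 14.7 A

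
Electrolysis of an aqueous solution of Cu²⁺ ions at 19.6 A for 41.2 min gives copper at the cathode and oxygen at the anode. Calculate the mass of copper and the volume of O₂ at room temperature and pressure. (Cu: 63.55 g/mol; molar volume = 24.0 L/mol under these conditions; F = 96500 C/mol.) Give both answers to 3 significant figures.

16.0 g Cu; 3.01 L O₂

Q = 19.6 × 2472 = 48450 C; n(e⁻) = 48450 / 96500 = 0.5021 mol
Cathode: Cu²⁺ + 2e⁻ → Cu → n(Cu) = 0.5021/2 = 0.2511 mol → 16.0 g
Anode: 2H₂O → O₂ + 4H⁺ + 4e⁻ → n(O₂) = 0.5021/4 = 0.1255 mol → 3.01 L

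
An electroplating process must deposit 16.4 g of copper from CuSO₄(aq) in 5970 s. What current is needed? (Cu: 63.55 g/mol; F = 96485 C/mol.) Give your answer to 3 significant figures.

8.34 A

n(Cu) = 16.4 / 63.55 = 0.2581 mol
Cu²⁺ + 2e⁻ → Cu, so n(e⁻) = 2 × 0.2581 = 0.5162 mol
Q = 0.5162 × 96485 = 49810 C
I = Q / t = 49810 / 5970 s = 8.34 A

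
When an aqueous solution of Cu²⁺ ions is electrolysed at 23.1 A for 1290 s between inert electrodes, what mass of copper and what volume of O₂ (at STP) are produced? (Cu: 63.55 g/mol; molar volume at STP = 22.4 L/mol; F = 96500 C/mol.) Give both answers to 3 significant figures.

Q = 23.1 × 1290 = 29800 C; n(e⁻) = 29800 / 96500 = 0.3088 mol
Cathode: Cu²⁺ + 2e⁻ → Cu → n(Cu) = 0.3088/2 = 0.1544 mol → 9.81 g
Anode: 2H₂O → O₂ + 4H⁺ + 4e⁻ → n(O₂) = 0.3088/4 = 0.07720 mol → 1.73 L

9.81 g Cu; 1.73 L O₂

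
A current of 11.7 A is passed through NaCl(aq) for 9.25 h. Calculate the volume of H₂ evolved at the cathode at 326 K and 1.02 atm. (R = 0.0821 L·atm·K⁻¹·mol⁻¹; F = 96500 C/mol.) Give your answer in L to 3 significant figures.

Q = It = 11.7 × 33300 = 3.896×10^5 C
Moles of electrons = 3.896×10^5 / 96500 = 4.037 mol
2H⁺ + 2e⁻ → H₂, so n(H₂) = 4.037 / 2 = 2.019 mol
V = nRT/P = 2.019 × 0.0821 × 326 / 1.02 = 52.98 L

53.0 L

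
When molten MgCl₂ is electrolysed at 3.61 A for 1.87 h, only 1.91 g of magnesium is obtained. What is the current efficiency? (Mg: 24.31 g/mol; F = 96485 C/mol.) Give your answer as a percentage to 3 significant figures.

Q = 3.61 × 6732 = 24300 C
n(e⁻) = 24300 / 96485 = 0.2519 mol
Mg²⁺ + 2e⁻ → Mg, so theoretical n(Mg) = 0.1260 mol → 3.063 g
Efficiency = 1.91 / 3.063 = 0.6236 = 62.4%

62.4%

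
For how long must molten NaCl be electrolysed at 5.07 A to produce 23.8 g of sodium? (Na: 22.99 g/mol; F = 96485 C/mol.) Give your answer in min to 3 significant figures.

328 min

n(Na) = 23.8 / 22.99 = 1.035 mol
Na⁺ + e⁻ → Na, so n(e⁻) = 1.035 mol
Q = 1.035 × 96485 = 99860 C
t = Q / I = 99860 / 5.07 = 19700 s = 328 min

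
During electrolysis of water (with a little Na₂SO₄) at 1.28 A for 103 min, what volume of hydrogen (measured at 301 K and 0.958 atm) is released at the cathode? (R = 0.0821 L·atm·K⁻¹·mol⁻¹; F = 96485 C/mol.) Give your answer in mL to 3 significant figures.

Q = It = 1.28 × 6180 = 7910 C
Moles of electrons = 7910 / 96485 = 0.08198 mol
2H⁺ + 2e⁻ → H₂, so n(H₂) = 0.08198 / 2 = 0.04099 mol
V = nRT/P = 0.04099 × 0.0821 × 301 / 0.958 = 1.057 L
= 1060 mL

1060 mL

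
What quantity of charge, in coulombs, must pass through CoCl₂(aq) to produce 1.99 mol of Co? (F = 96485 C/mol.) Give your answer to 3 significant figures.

Co²⁺ + 2e⁻ → Co, so n(e⁻) = 2 × 1.99 = 3.980 mol
Q = 3.980 × 96485 = 3.840×10^5 C

3.84×10^5 C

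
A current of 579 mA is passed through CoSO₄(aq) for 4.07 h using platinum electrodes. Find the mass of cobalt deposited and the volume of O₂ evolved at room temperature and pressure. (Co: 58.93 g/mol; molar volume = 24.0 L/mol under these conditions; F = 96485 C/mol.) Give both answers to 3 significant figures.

2.59 g Co; 0.528 L O₂

Q = 0.579 × 14652 = 8484 C; n(e⁻) = 8484 / 96485 = 0.08793 mol
Cathode: Co²⁺ + 2e⁻ → Co → n(Co) = 0.08793/2 = 0.04397 mol → 2.59 g
Anode: 2H₂O → O₂ + 4H⁺ + 4e⁻ → n(O₂) = 0.08793/4 = 0.02198 mol → 0.528 L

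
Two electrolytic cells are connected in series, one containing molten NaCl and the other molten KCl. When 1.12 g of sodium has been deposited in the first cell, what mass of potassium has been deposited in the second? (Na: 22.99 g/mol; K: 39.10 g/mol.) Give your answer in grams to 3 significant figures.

1.90 g

n(Na) = 1.12 / 22.99 = 0.04872 mol
Na⁺ + e⁻ → Na, so n(e⁻) = 0.04872 mol
In series, the same 0.04872 mol of electrons flows through the second cell.
K⁺ + e⁻ → K, so n(K) = 0.04872 mol
m(K) = 0.04872 × 39.10 = 1.90 g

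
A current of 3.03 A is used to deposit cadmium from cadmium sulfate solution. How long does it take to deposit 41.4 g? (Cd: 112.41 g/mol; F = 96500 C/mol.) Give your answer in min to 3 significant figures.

n(Cd) = 41.4 / 112.41 = 0.3683 mol
Cd²⁺ + 2e⁻ → Cd, so n(e⁻) = 2 × 0.3683 = 0.7366 mol
Q = 0.7366 × 96500 = 71080 C
t = Q / I = 71080 / 3.03 = 23460 s = 391 min

391 min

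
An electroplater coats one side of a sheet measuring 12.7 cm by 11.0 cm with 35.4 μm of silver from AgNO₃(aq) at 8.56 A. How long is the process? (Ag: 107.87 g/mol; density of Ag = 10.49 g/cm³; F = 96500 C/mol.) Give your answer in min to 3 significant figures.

9.04 min

Plated area = 12.7 × 11.0 = 139.7 cm²
Volume = 139.7 × 35.4×10⁻⁴ cm = 0.4945 cm³
m(Ag) = 0.4945 × 10.49 = 5.187 g
n(Ag) = 5.187 / 107.87 = 0.04809 mol; n(e⁻) = 0.04809 mol
Q = 0.04809 × 96500 = 4641 C
t = 4641 / 8.56 = 542.2 s = 9.04 min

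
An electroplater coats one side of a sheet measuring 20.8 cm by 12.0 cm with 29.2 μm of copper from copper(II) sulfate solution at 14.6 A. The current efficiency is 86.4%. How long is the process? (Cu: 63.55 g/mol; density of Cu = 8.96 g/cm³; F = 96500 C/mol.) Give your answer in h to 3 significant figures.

Plated area = 20.8 × 12.0 = 249.6 cm²
Volume = 249.6 × 29.2×10⁻⁴ cm = 0.7288 cm³
m(Cu) = 0.7288 × 8.96 = 6.530 g
n(Cu) = 6.530 / 63.55 = 0.1028 mol; n(e⁻) = 2 × 0.1028 = 0.2056 mol
Q = 0.2056 × 96500 / 0.864 = 22960 C
t = 22960 / 14.6 = 1573 s = 0.437 h

0.437 h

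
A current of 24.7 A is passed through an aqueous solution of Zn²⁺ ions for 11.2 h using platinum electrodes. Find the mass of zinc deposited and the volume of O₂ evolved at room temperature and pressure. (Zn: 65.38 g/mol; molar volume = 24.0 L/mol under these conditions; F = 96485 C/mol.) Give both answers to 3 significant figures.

337 g Zn; 61.9 L O₂

Q = 24.7 × 40320 = 9.959×10^5 C; n(e⁻) = 9.959×10^5 / 96485 = 10.32 mol
Cathode: Zn²⁺ + 2e⁻ → Zn → n(Zn) = 10.32/2 = 5.160 mol → 337 g
Anode: 2H₂O → O₂ + 4H⁺ + 4e⁻ → n(O₂) = 10.32/4 = 2.580 mol → 61.9 L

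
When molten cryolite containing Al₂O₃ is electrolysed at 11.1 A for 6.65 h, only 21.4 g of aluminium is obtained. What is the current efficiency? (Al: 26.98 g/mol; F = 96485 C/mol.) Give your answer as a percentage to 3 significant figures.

86.4%

Q = 11.1 × 23940 = 2.657×10^5 C
n(e⁻) = 2.657×10^5 / 96485 = 2.754 mol
Al³⁺ + 3e⁻ → Al, so theoretical n(Al) = 0.9180 mol → 24.77 g
Efficiency = 21.4 / 24.77 = 0.8639 = 86.4%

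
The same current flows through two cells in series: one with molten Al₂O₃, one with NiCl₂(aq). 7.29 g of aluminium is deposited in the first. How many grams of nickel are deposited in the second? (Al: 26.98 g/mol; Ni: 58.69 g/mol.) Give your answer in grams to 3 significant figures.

23.8 g

n(Al) = 7.29 / 26.98 = 0.2702 mol
Al³⁺ + 3e⁻ → Al, so n(e⁻) = 3 × 0.2702 = 0.8106 mol
Since the cells are in series, n(e⁻) in the Ni cell is also 0.8106 mol.
Ni²⁺ + 2e⁻ → Ni, so n(Ni) = 0.8106 / 2 = 0.4053 mol
m(Ni) = 0.4053 × 58.69 = 23.8 g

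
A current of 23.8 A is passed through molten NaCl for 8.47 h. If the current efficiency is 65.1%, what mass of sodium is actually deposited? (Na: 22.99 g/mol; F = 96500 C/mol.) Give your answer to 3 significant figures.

Q = 23.8 × 30492 = 7.257×10^5 C
n(e⁻) = 7.257×10^5 / 96500 = 7.520 mol
Na⁺ + e⁻ → Na, so theoretical m(Na) = 7.520 × 22.99 = 172.9 g
Actual mass = 65.1% × 172.9 = 113 g

113 g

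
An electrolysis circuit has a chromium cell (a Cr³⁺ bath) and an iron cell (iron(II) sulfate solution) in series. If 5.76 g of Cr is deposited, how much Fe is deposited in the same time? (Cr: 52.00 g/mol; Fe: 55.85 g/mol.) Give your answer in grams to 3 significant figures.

9.28 g

n(Cr) = 5.76 / 52.00 = 0.1108 mol
Cr³⁺ + 3e⁻ → Cr, so n(e⁻) = 3 × 0.1108 = 0.3324 mol
Since the cells are in series, n(e⁻) in the Fe cell is also 0.3324 mol.
Fe²⁺ + 2e⁻ → Fe, so n(Fe) = 0.3324 / 2 = 0.1662 mol
m(Fe) = 0.1662 × 55.85 = 9.28 g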